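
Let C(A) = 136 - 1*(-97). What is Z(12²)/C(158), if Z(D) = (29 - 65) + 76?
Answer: 40/233 ≈ 0.17167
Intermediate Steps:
C(A) = 233 (C(A) = 136 + 97 = 233)
Z(D) = 40 (Z(D) = -36 + 76 = 40)
Z(12²)/C(158) = 40/233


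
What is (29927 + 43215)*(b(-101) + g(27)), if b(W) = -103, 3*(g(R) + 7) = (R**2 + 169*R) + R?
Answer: 121635146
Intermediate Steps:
g(R) = -7 + R**2/3 + 170*R/3 (g(R) = -7 + ((R**2 + 169*R) + R)/3 = -7 + (R**2 + 170*R)/3 = -7 + (R**2/3 + 170*R/3) = -7 + R**2/3 + 170*R/3)
(29927 + 43215)*(b(-101) + g(27)) = (29927 + 43215)*(-103 + (-7 + (1/3)*27**2 + (170/3)*27)) = 73142*(-103 + (-7 + (1/3)*729 + 1530)) = 73142*(-103 + (-7 + 243 + 1530)) = 73142*(-103 + 1766) = 73142*1663 = 121635146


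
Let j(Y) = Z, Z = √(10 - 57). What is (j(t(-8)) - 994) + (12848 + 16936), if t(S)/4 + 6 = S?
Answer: 28790 + I*√47 ≈ 28790.0 + 6.8557*I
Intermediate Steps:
Z = I*√47 (Z = √(-47) = I*√47 ≈ 6.8557*I)
t(S) = -24 + 4*S
j(Y) = I*√47
(j(t(-8)) - 994) + (12848 + 16936) = (I*√47 - 994) + (12848 + 16936) = (-994 + I*√47) + 29784 = 28790 + I*√47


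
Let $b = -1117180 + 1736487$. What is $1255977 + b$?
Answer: $1875284$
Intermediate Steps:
$b = 619307$
$1255977 + b = 1255977 + 619307 = 1875284$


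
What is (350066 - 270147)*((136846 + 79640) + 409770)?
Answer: 50049753264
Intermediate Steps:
(350066 - 270147)*((136846 + 79640) + 409770) = 79919*(216486 + 409770) = 79919*626256 = 50049753264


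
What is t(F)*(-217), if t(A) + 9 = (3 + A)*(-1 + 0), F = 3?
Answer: 3255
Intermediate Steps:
t(A) = -12 - A (t(A) = -9 + (3 + A)*(-1 + 0) = -9 + (3 + A)*(-1) = -9 + (-3 - A) = -12 - A)
t(F)*(-217) = (-12 - 1*3)*(-217) = (-12 - 3)*(-217) = -15*(-217) = 3255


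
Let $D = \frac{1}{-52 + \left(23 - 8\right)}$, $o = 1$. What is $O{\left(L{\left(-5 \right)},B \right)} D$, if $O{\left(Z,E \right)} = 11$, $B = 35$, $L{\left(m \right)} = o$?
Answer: $- \frac{11}{37} \approx -0.2973$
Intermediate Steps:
$L{\left(m \right)} = 1$
$D = - \frac{1}{37}$ ($D = \frac{1}{-52 + \left(23 - 8\right)} = \frac{1}{-52 + 15} = \frac{1}{-37} = - \frac{1}{37} \approx -0.027027$)
$O{\left(L{\left(-5 \right)},B \right)} D = 11 \left(- \frac{1}{37}\right) = - \frac{11}{37}$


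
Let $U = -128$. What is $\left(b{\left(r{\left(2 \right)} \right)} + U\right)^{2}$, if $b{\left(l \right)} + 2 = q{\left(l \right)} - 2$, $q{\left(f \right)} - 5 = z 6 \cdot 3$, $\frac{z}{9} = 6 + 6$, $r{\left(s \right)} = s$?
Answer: $3301489$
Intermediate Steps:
$z = 108$ ($z = 9 \left(6 + 6\right) = 9 \cdot 12 = 108$)
$q{\left(f \right)} = 1949$ ($q{\left(f \right)} = 5 + 108 \cdot 6 \cdot 3 = 5 + 648 \cdot 3 = 5 + 1944 = 1949$)
$b{\left(l \right)} = 1945$ ($b{\left(l \right)} = -2 + \left(1949 - 2\right) = -2 + 1947 = 1945$)
$\left(b{\left(r{\left(2 \right)} \right)} + U\right)^{2} = \left(1945 - 128\right)^{2} = 1817^{2} = 3301489$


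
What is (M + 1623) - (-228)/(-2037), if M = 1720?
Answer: 2269821/679 ≈ 3342.9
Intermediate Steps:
(M + 1623) - (-228)/(-2037) = (1720 + 1623) - (-228)/(-2037) = 3343 - (-228)*(-1)/2037 = 3343 - 1*76/679 = 3343 - 76/679 = 2269821/679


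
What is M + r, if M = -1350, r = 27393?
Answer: 26043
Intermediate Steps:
M + r = -1350 + 27393 = 26043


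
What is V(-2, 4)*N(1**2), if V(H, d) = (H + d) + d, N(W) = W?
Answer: 6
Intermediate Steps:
V(H, d) = H + 2*d
V(-2, 4)*N(1**2) = (-2 + 2*4)*1**2 = (-2 + 8)*1 = 6*1 = 6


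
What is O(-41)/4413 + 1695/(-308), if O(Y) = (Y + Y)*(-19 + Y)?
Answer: -1988225/453068 ≈ -4.3884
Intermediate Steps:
O(Y) = 2*Y*(-19 + Y) (O(Y) = (2*Y)*(-19 + Y) = 2*Y*(-19 + Y))
O(-41)/4413 + 1695/(-308) = (2*(-41)*(-19 - 41))/4413 + 1695/(-308) = (2*(-41)*(-60))*(1/4413) + 1695*(-1/308) = 4920*(1/4413) - 1695/308 = 1640/1471 - 1695/308 = -1988225/453068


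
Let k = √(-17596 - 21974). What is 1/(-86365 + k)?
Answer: -17273/1491790559 - I*√39570/7458952795 ≈ -1.1579e-5 - 2.6669e-8*I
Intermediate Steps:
k = I*√39570 (k = √(-39570) = I*√39570 ≈ 198.92*I)
1/(-86365 + k) = 1/(-86365 + I*√39570)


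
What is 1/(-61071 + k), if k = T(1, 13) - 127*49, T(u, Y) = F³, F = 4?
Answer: -1/67230 ≈ -1.4874e-5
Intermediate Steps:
T(u, Y) = 64 (T(u, Y) = 4³ = 64)
k = -6159 (k = 64 - 127*49 = 64 - 6223 = -6159)
1/(-61071 + k) = 1/(-61071 - 6159) = 1/(-67230) = -1/67230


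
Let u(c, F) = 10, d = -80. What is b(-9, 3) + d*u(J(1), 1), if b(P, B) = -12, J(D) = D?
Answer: -812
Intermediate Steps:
b(-9, 3) + d*u(J(1), 1) = -12 - 80*10 = -12 - 800 = -812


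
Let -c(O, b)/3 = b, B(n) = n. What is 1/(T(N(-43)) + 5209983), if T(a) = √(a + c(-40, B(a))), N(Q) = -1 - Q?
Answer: 1736661/9047974286791 - 2*I*√21/27143922860373 ≈ 1.9194e-7 - 3.3765e-13*I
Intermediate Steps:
c(O, b) = -3*b
T(a) = √2*√(-a) (T(a) = √(a - 3*a) = √(-2*a) = √2*√(-a))
1/(T(N(-43)) + 5209983) = 1/(√2*√(-(-1 - 1*(-43))) + 5209983) = 1/(√2*√(-(-1 + 43)) + 5209983) = 1/(√2*√(-1*42) + 5209983) = 1/(√2*√(-42) + 5209983) = 1/(√2*(I*√42) + 5209983) = 1/(2*I*√21 + 5209983) = 1/(5209983 + 2*I*√21)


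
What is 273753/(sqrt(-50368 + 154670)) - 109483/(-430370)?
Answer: 109483/430370 + 273753*sqrt(862)/9482 ≈ 847.90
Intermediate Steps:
273753/(sqrt(-50368 + 154670)) - 109483/(-430370) = 273753/(sqrt(104302)) - 109483*(-1/430370) = 273753/((11*sqrt(862))) + 109483/430370 = 273753*(sqrt(862)/9482) + 109483/430370 = 273753*sqrt(862)/9482 + 109483/430370 = 109483/430370 + 273753*sqrt(862)/9482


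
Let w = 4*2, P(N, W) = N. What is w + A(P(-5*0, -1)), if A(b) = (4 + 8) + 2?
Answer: 22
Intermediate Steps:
w = 8
A(b) = 14 (A(b) = 12 + 2 = 14)
w + A(P(-5*0, -1)) = 8 + 14 = 22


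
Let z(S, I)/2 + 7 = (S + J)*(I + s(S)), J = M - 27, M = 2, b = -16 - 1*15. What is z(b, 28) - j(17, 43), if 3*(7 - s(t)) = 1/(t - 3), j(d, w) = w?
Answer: -202883/51 ≈ -3978.1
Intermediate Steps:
b = -31 (b = -16 - 15 = -31)
s(t) = 7 - 1/(3*(-3 + t)) (s(t) = 7 - 1/(3*(t - 3)) = 7 - 1/(3*(-3 + t)))
J = -25 (J = 2 - 27 = -25)
z(S, I) = -14 + 2*(-25 + S)*(I + (-64 + 21*S)/(3*(-3 + S))) (z(S, I) = -14 + 2*((S - 25)*(I + (-64 + 21*S)/(3*(-3 + S)))) = -14 + 2*((-25 + S)*(I + (-64 + 21*S)/(3*(-3 + S)))) = -14 + 2*(-25 + S)*(I + (-64 + 21*S)/(3*(-3 + S))))
z(b, 28) - j(17, 43) = 2*(1663 - 610*(-31) + 21*(-31)² + 225*28 - 84*28*(-31) + 3*28*(-31)²)/(3*(-3 - 31)) - 1*43 = (⅔)*(1663 + 18910 + 21*961 + 6300 + 72912 + 3*28*961)/(-34) - 43 = (⅔)*(-1/34)*(1663 + 18910 + 20181 + 6300 + 72912 + 80724) - 43 = (⅔)*(-1/34)*200690 - 43 = -200690/51 - 43 = -202883/51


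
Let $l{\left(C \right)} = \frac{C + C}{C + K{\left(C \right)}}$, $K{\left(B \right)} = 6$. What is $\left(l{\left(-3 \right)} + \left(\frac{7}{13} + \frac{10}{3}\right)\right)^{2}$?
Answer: $\frac{5329}{1521} \approx 3.5036$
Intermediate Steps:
$l{\left(C \right)} = \frac{2 C}{6 + C}$ ($l{\left(C \right)} = \frac{C + C}{C + 6} = \frac{2 C}{6 + C}$)
$\left(l{\left(-3 \right)} + \left(\frac{7}{13} + \frac{10}{3}\right)\right)^{2} = \left(2 \left(-3\right) \frac{1}{6 - 3} + \left(\frac{7}{13} + \frac{10}{3}\right)\right)^{2} = \left(2 \left(-3\right) \frac{1}{3} + \left(7 \cdot \frac{1}{13} + 10 \cdot \frac{1}{3}\right)\right)^{2} = \left(2 \left(-3\right) \frac{1}{3} + \left(\frac{7}{13} + \frac{10}{3}\right)\right)^{2} = \left(-2 + \frac{151}{39}\right)^{2} = \left(\frac{73}{39}\right)^{2} = \frac{5329}{1521}$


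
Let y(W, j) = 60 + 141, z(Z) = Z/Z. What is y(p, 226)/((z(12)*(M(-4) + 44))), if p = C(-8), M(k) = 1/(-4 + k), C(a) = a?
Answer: 536/117 ≈ 4.5812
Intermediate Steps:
z(Z) = 1
p = -8
y(W, j) = 201
y(p, 226)/((z(12)*(M(-4) + 44))) = 201/((1*(1/(-4 - 4) + 44))) = 201/((1*(1/(-8) + 44))) = 201/((1*(-⅛ + 44))) = 201/((1*(351/8))) = 201/(351/8) = 201*(8/351) = 536/117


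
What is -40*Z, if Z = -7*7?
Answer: 1960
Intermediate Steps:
Z = -49
-40*Z = -40*(-49) = 1960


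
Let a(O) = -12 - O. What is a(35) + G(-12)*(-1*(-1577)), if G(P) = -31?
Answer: -48934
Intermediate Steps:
a(35) + G(-12)*(-1*(-1577)) = (-12 - 1*35) - (-31)*(-1577) = (-12 - 35) - 31*1577 = -47 - 48887 = -48934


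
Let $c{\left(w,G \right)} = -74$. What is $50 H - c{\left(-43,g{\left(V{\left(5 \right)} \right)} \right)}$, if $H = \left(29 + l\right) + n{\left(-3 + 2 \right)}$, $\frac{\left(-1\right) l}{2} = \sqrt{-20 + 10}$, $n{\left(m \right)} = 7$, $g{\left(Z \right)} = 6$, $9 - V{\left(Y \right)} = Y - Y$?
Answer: $1874 - 100 i \sqrt{10} \approx 1874.0 - 316.23 i$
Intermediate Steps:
$V{\left(Y \right)} = 9$ ($V{\left(Y \right)} = 9 - \left(Y - Y\right) = 9 - 0 = 9 + 0 = 9$)
$l = - 2 i \sqrt{10}$ ($l = - 2 \sqrt{-20 + 10} = - 2 \sqrt{-10} = - 2 i \sqrt{10} \approx - 6.3246 i$)
$H = 36 - 2 i \sqrt{10}$ ($H = \left(29 - 2 i \sqrt{10}\right) + 7 = 36 - 2 i \sqrt{10} \approx 36.0 - 6.3246 i$)
$50 H - c{\left(-43,g{\left(V{\left(5 \right)} \right)} \right)} = 50 \left(36 - 2 i \sqrt{10}\right) - -74 = \left(1800 - 100 i \sqrt{10}\right) + 74 = 1874 - 100 i \sqrt{10}$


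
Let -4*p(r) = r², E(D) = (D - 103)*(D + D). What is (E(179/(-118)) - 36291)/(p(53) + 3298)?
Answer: -166966890/12047741 ≈ -13.859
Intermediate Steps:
E(D) = 2*D*(-103 + D) (E(D) = (-103 + D)*(2*D) = 2*D*(-103 + D))
p(r) = -r²/4
(E(179/(-118)) - 36291)/(p(53) + 3298) = (2*(179/(-118))*(-103 + 179/(-118)) - 36291)/(-¼*53² + 3298) = (2*(179*(-1/118))*(-103 + 179*(-1/118)) - 36291)/(-¼*2809 + 3298) = (2*(-179/118)*(-103 - 179/118) - 36291)/(-2809/4 + 3298) = (2*(-179/118)*(-12333/118) - 36291)/(10383/4) = (2207607/6962 - 36291)*(4/10383) = -250450335/6962*4/10383 = -166966890/12047741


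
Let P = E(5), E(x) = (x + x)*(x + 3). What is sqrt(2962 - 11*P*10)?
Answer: I*sqrt(5838) ≈ 76.407*I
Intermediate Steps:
E(x) = 2*x*(3 + x) (E(x) = (2*x)*(3 + x) = 2*x*(3 + x))
P = 80 (P = 2*5*(3 + 5) = 2*5*8 = 80)
sqrt(2962 - 11*P*10) = sqrt(2962 - 11*80*10) = sqrt(2962 - 880*10) = sqrt(2962 - 8800) = sqrt(-5838) = I*sqrt(5838)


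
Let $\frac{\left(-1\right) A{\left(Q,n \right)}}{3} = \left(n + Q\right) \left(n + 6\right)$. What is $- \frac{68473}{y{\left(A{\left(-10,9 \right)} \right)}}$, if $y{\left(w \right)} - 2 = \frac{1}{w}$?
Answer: $- \frac{3081285}{91} \approx -33860.0$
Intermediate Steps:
$A{\left(Q,n \right)} = - 3 \left(6 + n\right) \left(Q + n\right)$ ($A{\left(Q,n \right)} = - 3 \left(n + Q\right) \left(n + 6\right) = - 3 \left(Q + n\right) \left(6 + n\right) = - 3 \left(6 + n\right) \left(Q + n\right)$)
$y{\left(w \right)} = 2 + \frac{1}{w}$
$- \frac{68473}{y{\left(A{\left(-10,9 \right)} \right)}} = - \frac{68473}{2 + \frac{1}{\left(-18\right) \left(-10\right) - 162 - 3 \cdot 9^{2} - \left(-30\right) 9}} = - \frac{68473}{2 + \frac{1}{180 - 162 - 243 + 270}} = - \frac{68473}{2 + \frac{1}{45}} = - \frac{68473}{\frac{91}{45}} = \left(-68473\right) \frac{45}{91} = - \frac{3081285}{91}$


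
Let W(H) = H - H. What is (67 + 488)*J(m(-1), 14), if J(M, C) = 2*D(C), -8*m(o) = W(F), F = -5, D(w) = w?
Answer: 15540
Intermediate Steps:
W(H) = 0
m(o) = 0 (m(o) = -⅛*0 = 0)
J(M, C) = 2*C
(67 + 488)*J(m(-1), 14) = (67 + 488)*(2*14) = 555*28 = 15540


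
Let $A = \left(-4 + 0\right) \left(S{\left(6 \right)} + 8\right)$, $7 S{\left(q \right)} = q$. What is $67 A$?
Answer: $- \frac{16616}{7} \approx -2373.7$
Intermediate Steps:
$S{\left(q \right)} = \frac{q}{7}$
$A = - \frac{248}{7}$ ($A = \left(-4 + 0\right) \left(\frac{1}{7} \cdot 6 + 8\right) = - 4 \left(\frac{6}{7} + 8\right) = \left(-4\right) \frac{62}{7} = - \frac{248}{7} \approx -35.429$)
$67 A = 67 \left(- \frac{248}{7}\right) = - \frac{16616}{7}$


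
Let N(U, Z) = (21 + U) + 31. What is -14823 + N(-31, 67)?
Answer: -14802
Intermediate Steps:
N(U, Z) = 52 + U
-14823 + N(-31, 67) = -14823 + (52 - 31) = -14823 + 21 = -14802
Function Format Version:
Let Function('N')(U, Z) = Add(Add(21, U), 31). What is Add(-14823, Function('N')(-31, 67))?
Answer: -14802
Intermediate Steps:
Function('N')(U, Z) = Add(52, U)
Add(-14823, Function('N')(-31, 67)) = Add(-14823, Add(52, -31)) = Add(-14823, 21) = -14802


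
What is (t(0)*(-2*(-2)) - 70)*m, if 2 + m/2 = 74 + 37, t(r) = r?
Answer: -15260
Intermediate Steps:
m = 218 (m = -4 + 2*(74 + 37) = -4 + 2*111 = -4 + 222 = 218)
(t(0)*(-2*(-2)) - 70)*m = (0*(-2*(-2)) - 70)*218 = (0*4 - 70)*218 = (0 - 70)*218 = -70*218 = -15260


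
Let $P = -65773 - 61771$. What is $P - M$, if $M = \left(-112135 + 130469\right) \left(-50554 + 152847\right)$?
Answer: $-1875567406$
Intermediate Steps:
$P = -127544$
$M = 1875439862$ ($M = 18334 \cdot 102293 = 1875439862$)
$P - M = -127544 - 1875439862 = -1875567406$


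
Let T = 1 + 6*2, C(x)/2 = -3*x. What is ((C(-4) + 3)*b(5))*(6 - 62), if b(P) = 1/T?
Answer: -1512/13 ≈ -116.31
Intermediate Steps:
C(x) = -6*x (C(x) = 2*(-3*x) = -6*x)
T = 13 (T = 1 + 12 = 13)
b(P) = 1/13
((C(-4) + 3)*b(5))*(6 - 62) = ((-6*(-4) + 3)*(1/13))*(6 - 62) = ((24 + 3)*(1/13))*(-56) = (27*(1/13))*(-56) = (27/13)*(-56) = -1512/13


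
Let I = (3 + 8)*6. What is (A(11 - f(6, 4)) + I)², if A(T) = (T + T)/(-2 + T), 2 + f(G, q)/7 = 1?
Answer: 74529/16 ≈ 4658.1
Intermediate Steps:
f(G, q) = -7 (f(G, q) = -14 + 7*1 = -14 + 7 = -7)
A(T) = 2*T/(-2 + T) (A(T) = (2*T)/(-2 + T) = 2*T/(-2 + T))
I = 66 (I = 11*6 = 66)
(A(11 - f(6, 4)) + I)² = (2*(11 - 1*(-7))/(-2 + (11 - 1*(-7))) + 66)² = (2*(11 + 7)/(-2 + (11 + 7)) + 66)² = (2*18/(-2 + 18) + 66)² = (2*18/16 + 66)² = (2*18*(1/16) + 66)² = (9/4 + 66)² = (273/4)² = 74529/16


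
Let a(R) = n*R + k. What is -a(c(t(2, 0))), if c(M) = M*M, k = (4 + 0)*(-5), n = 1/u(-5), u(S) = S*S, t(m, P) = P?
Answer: 20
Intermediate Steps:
u(S) = S²
n = 1/25 (n = 1/((-5)²) = 1/25 ≈ 0.040000)
k = -20 (k = 4*(-5) = -20)
c(M) = M²
a(R) = -20 + R/25 (a(R) = R/25 - 20 = -20 + R/25)
-a(c(t(2, 0))) = -(-20 + (1/25)*0²) = -(-20 + (1/25)*0) = -(-20 + 0) = -1*(-20) = 20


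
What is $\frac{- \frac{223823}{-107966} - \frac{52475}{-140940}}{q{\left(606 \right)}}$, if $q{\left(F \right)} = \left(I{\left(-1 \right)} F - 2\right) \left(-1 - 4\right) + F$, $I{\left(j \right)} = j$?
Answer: $\frac{3721112947}{5548019043384} \approx 0.00067071$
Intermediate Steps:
$q{\left(F \right)} = 10 + 6 F$ ($q{\left(F \right)} = \left(- F - 2\right) \left(-1 - 4\right) + F = \left(-2 - F\right) \left(-1 - 4\right) + F = \left(-2 - F\right) \left(-5\right) + F = \left(10 + 5 F\right) + F = 10 + 6 F$)
$\frac{- \frac{223823}{-107966} - \frac{52475}{-140940}}{q{\left(606 \right)}} = \frac{- \frac{223823}{-107966} - \frac{52475}{-140940}}{10 + 6 \cdot 606} = \frac{\left(-223823\right) \left(- \frac{1}{107966}\right) - - \frac{10495}{28188}}{10 + 3636} = \frac{\frac{223823}{107966} + \frac{10495}{28188}}{3646} = \frac{3721112947}{1521672804} \cdot \frac{1}{3646} = \frac{3721112947}{5548019043384}$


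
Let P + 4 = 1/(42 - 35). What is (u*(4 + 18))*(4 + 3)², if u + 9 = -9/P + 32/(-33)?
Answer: -8232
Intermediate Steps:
P = -27/7 (P = -4 + 1/(42 - 35) = -4 + 1/7 = -4 + ⅐ = -27/7 ≈ -3.8571)
u = -84/11 (u = -9 + (-9/(-27/7) + 32/(-33)) = -9 + (-9*(-7/27) + 32*(-1/33)) = -9 + (7/3 - 32/33) = -9 + 15/11 = -84/11 ≈ -7.6364)
(u*(4 + 18))*(4 + 3)² = (-84*(4 + 18)/11)*(4 + 3)² = -84/11*22*7² = -168*49 = -8232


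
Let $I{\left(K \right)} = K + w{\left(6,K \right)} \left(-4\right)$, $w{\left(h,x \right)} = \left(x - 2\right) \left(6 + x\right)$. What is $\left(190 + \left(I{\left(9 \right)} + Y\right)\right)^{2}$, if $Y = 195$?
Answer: $676$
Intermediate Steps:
$w{\left(h,x \right)} = \left(-2 + x\right) \left(6 + x\right)$
$I{\left(K \right)} = 48 - 15 K - 4 K^{2}$ ($I{\left(K \right)} = K + \left(-12 + K^{2} + 4 K\right) \left(-4\right) = K - \left(-48 + 4 K^{2} + 16 K\right) = 48 - 15 K - 4 K^{2}$)
$\left(190 + \left(I{\left(9 \right)} + Y\right)\right)^{2} = \left(190 + \left(\left(48 - 135 - 4 \cdot 9^{2}\right) + 195\right)\right)^{2} = \left(190 + \left(\left(48 - 135 - 324\right) + 195\right)\right)^{2} = \left(190 + \left(-411 + 195\right)\right)^{2} = \left(190 - 216\right)^{2} = \left(-26\right)^{2} = 676$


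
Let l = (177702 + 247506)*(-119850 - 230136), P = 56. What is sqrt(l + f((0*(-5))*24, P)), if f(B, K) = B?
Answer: 84*I*sqrt(21090823) ≈ 3.8577e+5*I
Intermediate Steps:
l = -148816847088 (l = 425208*(-349986) = -148816847088)
sqrt(l + f((0*(-5))*24, P)) = sqrt(-148816847088 + (0*(-5))*24) = sqrt(-148816847088 + 0*24) = sqrt(-148816847088 + 0) = sqrt(-148816847088) = 84*I*sqrt(21090823)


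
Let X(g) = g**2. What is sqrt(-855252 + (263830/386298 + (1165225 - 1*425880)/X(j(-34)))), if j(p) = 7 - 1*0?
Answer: 2*I*sqrt(42662065159975283)/450681 ≈ 916.6*I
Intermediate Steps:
j(p) = 7 (j(p) = 7 + 0 = 7)
sqrt(-855252 + (263830/386298 + (1165225 - 1*425880)/X(j(-34)))) = sqrt(-855252 + (263830/386298 + (1165225 - 1*425880)/(7**2))) = sqrt(-855252 + (263830*(1/386298) + (1165225 - 425880)/49)) = sqrt(-855252 + (131915/193149 + 739345*(1/49))) = sqrt(-855252 + (131915/193149 + 739345/49)) = sqrt(-855252 + 142810211240/9464301) = sqrt(-7951552147612/9464301) = 2*I*sqrt(42662065159975283)/450681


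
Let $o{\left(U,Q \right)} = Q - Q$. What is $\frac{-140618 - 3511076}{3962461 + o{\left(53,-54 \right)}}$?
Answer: $- \frac{3651694}{3962461} \approx -0.92157$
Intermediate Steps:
$o{\left(U,Q \right)} = 0$
$\frac{-140618 - 3511076}{3962461 + o{\left(53,-54 \right)}} = \frac{-140618 - 3511076}{3962461 + 0} = - \frac{3651694}{3962461}$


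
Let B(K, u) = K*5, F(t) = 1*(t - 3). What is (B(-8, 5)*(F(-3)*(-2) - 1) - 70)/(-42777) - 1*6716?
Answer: -95763274/14259 ≈ -6716.0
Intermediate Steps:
F(t) = -3 + t (F(t) = 1*(-3 + t) = -3 + t)
B(K, u) = 5*K
(B(-8, 5)*(F(-3)*(-2) - 1) - 70)/(-42777) - 1*6716 = ((5*(-8))*((-3 - 3)*(-2) - 1) - 70)/(-42777) - 1*6716 = (-40*(-6*(-2) - 1) - 70)*(-1/42777) - 6716 = (-40*(12 - 1) - 70)*(-1/42777) - 6716 = (-40*11 - 70)*(-1/42777) - 6716 = (-440 - 70)*(-1/42777) - 6716 = -510*(-1/42777) - 6716 = 170/14259 - 6716 = -95763274/14259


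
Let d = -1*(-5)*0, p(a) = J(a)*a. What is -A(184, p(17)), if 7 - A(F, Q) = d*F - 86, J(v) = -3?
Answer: -93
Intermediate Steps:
p(a) = -3*a
d = 0 (d = 5*0 = 0)
A(F, Q) = 93 (A(F, Q) = 7 - (0*F - 86) = 7 - (0 - 86) = 7 - 1*(-86) = 7 + 86 = 93)
-A(184, p(17)) = -1*93 = -93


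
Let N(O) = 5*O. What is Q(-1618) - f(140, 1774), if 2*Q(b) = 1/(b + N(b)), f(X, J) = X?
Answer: -2718241/19416 ≈ -140.00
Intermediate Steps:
Q(b) = 1/(12*b) (Q(b) = 1/(2*(b + 5*b)) = 1/(2*((6*b))) = (1/(6*b))/2 = 1/(12*b))
Q(-1618) - f(140, 1774) = (1/12)/(-1618) - 1*140 = (1/12)*(-1/1618) - 140 = -1/19416 - 140 = -2718241/19416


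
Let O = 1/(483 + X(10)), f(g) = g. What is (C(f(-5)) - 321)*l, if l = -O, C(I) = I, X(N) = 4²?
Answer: 326/499 ≈ 0.65331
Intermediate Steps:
X(N) = 16
O = 1/499 (O = 1/(483 + 16) = 1/499 ≈ 0.0020040)
l = -1/499 (l = -1*1/499 = -1/499 ≈ -0.0020040)
(C(f(-5)) - 321)*l = (-5 - 321)*(-1/499) = -326*(-1/499) = 326/499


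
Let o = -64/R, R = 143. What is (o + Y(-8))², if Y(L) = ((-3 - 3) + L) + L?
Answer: 10304100/20449 ≈ 503.89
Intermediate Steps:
Y(L) = -6 + 2*L (Y(L) = (-6 + L) + L = -6 + 2*L)
o = -64/143 ≈ -0.44755
(o + Y(-8))² = (-64/143 + (-6 + 2*(-8)))² = (-64/143 + (-6 - 16))² = (-64/143 - 22)² = (-3210/143)² = 10304100/20449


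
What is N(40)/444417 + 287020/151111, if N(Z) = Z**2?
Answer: 127798344940/67156297287 ≈ 1.9030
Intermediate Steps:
N(40)/444417 + 287020/151111 = 40**2/444417 + 287020/151111 = 1600*(1/444417) + 287020*(1/151111) = 1600/444417 + 287020/151111 = 127798344940/67156297287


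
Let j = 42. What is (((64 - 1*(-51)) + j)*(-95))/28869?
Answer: -14915/28869 ≈ -0.51664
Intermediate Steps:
(((64 - 1*(-51)) + j)*(-95))/28869 = (((64 - 1*(-51)) + 42)*(-95))/28869 = (((64 + 51) + 42)*(-95))*(1/28869) = ((115 + 42)*(-95))*(1/28869) = (157*(-95))*(1/28869) = -14915*1/28869 = -14915/28869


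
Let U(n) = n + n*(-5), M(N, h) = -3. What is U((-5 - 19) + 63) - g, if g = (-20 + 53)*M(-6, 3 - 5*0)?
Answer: -57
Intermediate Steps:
g = -99 (g = (-20 + 53)*(-3) = 33*(-3) = -99)
U(n) = -4*n (U(n) = n - 5*n = -4*n)
U((-5 - 19) + 63) - g = -4*((-5 - 19) + 63) - 1*(-99) = -4*(-24 + 63) + 99 = -4*39 + 99 = -156 + 99 = -57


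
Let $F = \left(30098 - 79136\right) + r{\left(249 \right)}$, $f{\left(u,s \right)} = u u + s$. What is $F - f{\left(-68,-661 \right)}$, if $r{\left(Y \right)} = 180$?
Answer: $-52821$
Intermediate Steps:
$f{\left(u,s \right)} = s + u^{2}$ ($f{\left(u,s \right)} = u^{2} + s = s + u^{2}$)
$F = -48858$ ($F = \left(30098 - 79136\right) + 180 = -49038 + 180 = -48858$)
$F - f{\left(-68,-661 \right)} = -48858 - \left(-661 + \left(-68\right)^{2}\right) = -48858 - \left(-661 + 4624\right) = -48858 - 3963 = -52821$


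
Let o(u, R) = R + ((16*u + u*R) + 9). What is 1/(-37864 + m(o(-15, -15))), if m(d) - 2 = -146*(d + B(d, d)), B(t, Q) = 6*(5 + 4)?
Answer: -1/42680 ≈ -2.3430e-5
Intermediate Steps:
B(t, Q) = 54 (B(t, Q) = 6*9 = 54)
o(u, R) = 9 + R + 16*u + R*u (o(u, R) = R + ((16*u + R*u) + 9) = R + (9 + 16*u + R*u) = 9 + R + 16*u + R*u)
m(d) = -7882 - 146*d (m(d) = 2 - 146*(d + 54) = 2 - 146*(54 + d) = 2 + (-7884 - 146*d) = -7882 - 146*d)
1/(-37864 + m(o(-15, -15))) = 1/(-37864 + (-7882 - 146*(9 - 15 + 16*(-15) - 15*(-15)))) = 1/(-37864 + (-7882 - 146*(9 - 15 - 240 + 225))) = 1/(-37864 + (-7882 - 146*(-21))) = 1/(-37864 + (-7882 + 3066)) = 1/(-37864 - 4816) = 1/(-42680) = -1/42680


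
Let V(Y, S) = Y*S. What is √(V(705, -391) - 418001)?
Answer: 2*I*√173414 ≈ 832.86*I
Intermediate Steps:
V(Y, S) = S*Y
√(V(705, -391) - 418001) = √(-391*705 - 418001) = √(-275655 - 418001) = √(-693656) = 2*I*√173414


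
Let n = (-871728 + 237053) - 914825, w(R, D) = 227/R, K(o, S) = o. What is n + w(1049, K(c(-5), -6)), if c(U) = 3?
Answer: -1625425273/1049 ≈ -1.5495e+6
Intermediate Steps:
n = -1549500 (n = -634675 - 914825 = -1549500)
n + w(1049, K(c(-5), -6)) = -1549500 + 227/1049 = -1625425273/1049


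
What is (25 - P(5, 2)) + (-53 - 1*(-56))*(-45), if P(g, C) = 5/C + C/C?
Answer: -227/2 ≈ -113.50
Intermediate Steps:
P(g, C) = 1 + 5/C (P(g, C) = 5/C + 1 = 1 + 5/C)
(25 - P(5, 2)) + (-53 - 1*(-56))*(-45) = (25 - (5 + 2)/2) + (-53 - 1*(-56))*(-45) = (25 - 7/2) + (-53 + 56)*(-45) = (25 - 1*7/2) + 3*(-45) = (25 - 7/2) - 135 = 43/2 - 135 = -227/2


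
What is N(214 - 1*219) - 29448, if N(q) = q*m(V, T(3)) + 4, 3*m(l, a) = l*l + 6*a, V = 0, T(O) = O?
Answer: -29474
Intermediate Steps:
m(l, a) = 2*a + l²/3 (m(l, a) = (l*l + 6*a)/3 = (l² + 6*a)/3 = 2*a + l²/3)
N(q) = 4 + 6*q (N(q) = q*(2*3 + (⅓)*0²) + 4 = q*(6 + (⅓)*0) + 4 = q*(6 + 0) + 4 = q*6 + 4 = 6*q + 4 = 4 + 6*q)
N(214 - 1*219) - 29448 = (4 + 6*(214 - 1*219)) - 29448 = (4 + 6*(214 - 219)) - 29448 = (4 + 6*(-5)) - 29448 = (4 - 30) - 29448 = -26 - 29448 = -29474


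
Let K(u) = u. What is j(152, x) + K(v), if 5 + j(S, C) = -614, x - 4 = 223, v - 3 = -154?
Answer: -770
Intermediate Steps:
v = -151 (v = 3 - 154 = -151)
x = 227 (x = 4 + 223 = 227)
j(S, C) = -619 (j(S, C) = -5 - 614 = -619)
j(152, x) + K(v) = -619 - 151 = -770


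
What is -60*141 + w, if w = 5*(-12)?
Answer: -8520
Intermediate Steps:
w = -60
-60*141 + w = -60*141 - 60 = -8460 - 60 = -8520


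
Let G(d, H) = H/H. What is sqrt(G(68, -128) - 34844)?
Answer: I*sqrt(34843) ≈ 186.66*I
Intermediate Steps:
G(d, H) = 1
sqrt(G(68, -128) - 34844) = sqrt(1 - 34844) = sqrt(-34843) = I*sqrt(34843)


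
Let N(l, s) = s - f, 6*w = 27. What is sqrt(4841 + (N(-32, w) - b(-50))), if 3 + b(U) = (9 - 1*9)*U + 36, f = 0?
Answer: 5*sqrt(770)/2 ≈ 69.372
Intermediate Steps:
w = 9/2 (w = (1/6)*27 = 9/2 ≈ 4.5000)
N(l, s) = s (N(l, s) = s - 1*0 = s + 0 = s)
b(U) = 33 (b(U) = -3 + ((9 - 1*9)*U + 36) = -3 + ((9 - 9)*U + 36) = -3 + (0*U + 36) = -3 + (0 + 36) = -3 + 36 = 33)
sqrt(4841 + (N(-32, w) - b(-50))) = sqrt(4841 + (9/2 - 1*33)) = sqrt(4841 + (9/2 - 33)) = sqrt(4841 - 57/2) = sqrt(9625/2) = 5*sqrt(770)/2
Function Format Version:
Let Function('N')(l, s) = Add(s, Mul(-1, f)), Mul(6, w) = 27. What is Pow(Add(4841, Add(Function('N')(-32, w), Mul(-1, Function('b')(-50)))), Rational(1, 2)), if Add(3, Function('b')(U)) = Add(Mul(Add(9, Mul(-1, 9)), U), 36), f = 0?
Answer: Mul(Rational(5, 2), Pow(770, Rational(1, 2))) ≈ 69.372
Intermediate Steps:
w = Rational(9, 2) (w = Mul(Rational(1, 6), 27) = Rational(9, 2) ≈ 4.5000)
Function('N')(l, s) = s (Function('N')(l, s) = Add(s, Mul(-1, 0)) = Add(s, 0) = s)
Function('b')(U) = 33 (Function('b')(U) = Add(-3, Add(Mul(Add(9, Mul(-1, 9)), U), 36)) = Add(-3, Add(Mul(Add(9, -9), U), 36)) = Add(-3, Add(Mul(0, U), 36)) = Add(-3, Add(0, 36)) = Add(-3, 36) = 33)
Pow(Add(4841, Add(Function('N')(-32, w), Mul(-1, Function('b')(-50)))), Rational(1, 2)) = Pow(Add(4841, Add(Rational(9, 2), Mul(-1, 33))), Rational(1, 2)) = Pow(Add(4841, Add(Rational(9, 2), -33)), Rational(1, 2)) = Pow(Add(4841, Rational(-57, 2)), Rational(1, 2)) = Pow(Rational(9625, 2), Rational(1, 2)) = Mul(Rational(5, 2), Pow(770, Rational(1, 2)))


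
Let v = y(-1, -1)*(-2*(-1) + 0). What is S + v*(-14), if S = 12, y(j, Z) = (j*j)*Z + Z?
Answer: 68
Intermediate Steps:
y(j, Z) = Z + Z*j² (y(j, Z) = j²*Z + Z = Z*j² + Z = Z + Z*j²)
v = -4 (v = (-(1 + (-1)²))*(-2*(-1) + 0) = (-(1 + 1))*(2 + 0) = -1*2*2 = -2*2 = -4)
S + v*(-14) = 12 - 4*(-14) = 12 + 56 = 68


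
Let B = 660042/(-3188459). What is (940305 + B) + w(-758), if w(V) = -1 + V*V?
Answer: 4830093848370/3188459 ≈ 1.5149e+6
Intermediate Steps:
B = -660042/3188459 (B = 660042*(-1/3188459) = -660042/3188459 ≈ -0.20701)
w(V) = -1 + V²
(940305 + B) + w(-758) = (940305 - 660042/3188459) + (-1 + (-758)²) = 2998123279953/3188459 + (-1 + 574564) = 2998123279953/3188459 + 574563 = 4830093848370/3188459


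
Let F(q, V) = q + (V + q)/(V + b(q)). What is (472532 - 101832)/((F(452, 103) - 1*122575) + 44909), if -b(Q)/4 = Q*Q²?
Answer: -136929732800300/28521425380761 ≈ -4.8009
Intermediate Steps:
b(Q) = -4*Q³ (b(Q) = -4*Q*Q² = -4*Q³)
F(q, V) = q + (V + q)/(V - 4*q³)
(472532 - 101832)/((F(452, 103) - 1*122575) + 44909) = (472532 - 101832)/(((103 + 452 - 4*452⁴ + 103*452)/(103 - 4*452³) - 1*122575) + 44909) = 370700/(((103 + 452 - 4*41740124416 + 46556)/(103 - 4*92345408) - 122575) + 44909) = 370700/(((103 + 452 - 166960497664 + 46556)/(103 - 369381632) - 122575) + 44909) = 370700/((-166960450553/(-369381529) - 122575) + 44909) = 370700/((-1/369381529*(-166960450553) - 122575) + 44909) = 370700/((166960450553/369381529 - 122575) + 44909) = 370700/(-45109980466622/369381529 + 44909) = 370700/(-28521425380761/369381529) = 370700*(-369381529/28521425380761) = -136929732800300/28521425380761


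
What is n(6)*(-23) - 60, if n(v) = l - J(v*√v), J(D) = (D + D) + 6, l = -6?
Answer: 216 + 276*√6 ≈ 892.06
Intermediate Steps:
J(D) = 6 + 2*D (J(D) = 2*D + 6 = 6 + 2*D)
n(v) = -12 - 2*v^(3/2) (n(v) = -6 - (6 + 2*(v*√v)) = -6 - (6 + 2*v^(3/2)) = -6 + (-6 - 2*v^(3/2)) = -12 - 2*v^(3/2))
n(6)*(-23) - 60 = (-12 - 12*√6)*(-23) - 60 = (276 + 276*√6) - 60 = 216 + 276*√6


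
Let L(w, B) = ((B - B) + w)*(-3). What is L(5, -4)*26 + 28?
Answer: -362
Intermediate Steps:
L(w, B) = -3*w (L(w, B) = (0 + w)*(-3) = w*(-3) = -3*w)
L(5, -4)*26 + 28 = -3*5*26 + 28 = -15*26 + 28 = -390 + 28 = -362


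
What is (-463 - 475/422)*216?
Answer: -21152988/211 ≈ -1.0025e+5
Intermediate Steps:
(-463 - 475/422)*216 = -195861/422*216 = -21152988/211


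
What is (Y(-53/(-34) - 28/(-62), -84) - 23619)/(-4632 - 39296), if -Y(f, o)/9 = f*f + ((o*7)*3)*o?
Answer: 1507778939397/48800318048 ≈ 30.897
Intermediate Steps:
Y(f, o) = -189*o² - 9*f² (Y(f, o) = -9*(f*f + ((o*7)*3)*o) = -9*(f² + ((7*o)*3)*o) = -9*(f² + (21*o)*o) = -9*(f² + 21*o²) = -189*o² - 9*f²)
(Y(-53/(-34) - 28/(-62), -84) - 23619)/(-4632 - 39296) = ((-189*(-84)² - 9*(-53/(-34) - 28/(-62))²) - 23619)/(-4632 - 39296) = ((-189*7056 - 9*(-53*(-1/34) - 28*(-1/62))²) - 23619)/(-43928) = ((-1333584 - 9*(53/34 + 14/31)²) - 23619)*(-1/43928) = ((-1333584 - 9*(2119/1054)²) - 23619)*(-1/43928) = ((-1333584 - 9*4490161/1110916) - 23619)*(-1/43928) = ((-1333584 - 40411449/1110916) - 23619)*(-1/43928) = (-1481540214393/1110916 - 23619)*(-1/43928) = -1507778939397/1110916*(-1/43928) = 1507778939397/48800318048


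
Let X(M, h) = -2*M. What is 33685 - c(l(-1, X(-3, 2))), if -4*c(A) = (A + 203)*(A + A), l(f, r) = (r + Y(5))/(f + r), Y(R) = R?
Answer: 847768/25 ≈ 33911.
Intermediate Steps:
l(f, r) = (5 + r)/(f + r) (l(f, r) = (r + 5)/(f + r) = (5 + r)/(f + r))
c(A) = -A*(203 + A)/2 (c(A) = -(A + 203)*(A + A)/4 = -(203 + A)*2*A/4 = -A*(203 + A)/2)
33685 - c(l(-1, X(-3, 2))) = 33685 - (-1)*(5 - 2*(-3))/(-1 - 2*(-3))*(203 + (5 - 2*(-3))/(-1 - 2*(-3)))/2 = 33685 - (-1)*(5 + 6)/(-1 + 6)*(203 + (5 + 6)/(-1 + 6))/2 = 33685 - (-1)*11/5*(203 + 11/5)/2 = 33685 - (-1)*(⅕)*11*(203 + (⅕)*11)/2 = 33685 - (-1)*11*(203 + 11/5)/(2*5) = 33685 - (-1)*11*1026/(2*5*5) = 33685 - 1*(-5643/25) = 33685 + 5643/25 = 847768/25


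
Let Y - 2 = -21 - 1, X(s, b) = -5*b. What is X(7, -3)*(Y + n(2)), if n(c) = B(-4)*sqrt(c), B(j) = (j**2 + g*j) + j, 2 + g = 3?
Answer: -300 + 120*sqrt(2) ≈ -130.29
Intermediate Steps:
g = 1 (g = -2 + 3 = 1)
B(j) = j**2 + 2*j (B(j) = (j**2 + 1*j) + j = (j**2 + j) + j = (j + j**2) + j = j**2 + 2*j)
Y = -20 (Y = 2 + (-21 - 1) = 2 - 22 = -20)
n(c) = 8*sqrt(c) (n(c) = (-4*(2 - 4))*sqrt(c) = (-4*(-2))*sqrt(c) = 8*sqrt(c))
X(7, -3)*(Y + n(2)) = (-5*(-3))*(-20 + 8*sqrt(2)) = 15*(-20 + 8*sqrt(2)) = -300 + 120*sqrt(2)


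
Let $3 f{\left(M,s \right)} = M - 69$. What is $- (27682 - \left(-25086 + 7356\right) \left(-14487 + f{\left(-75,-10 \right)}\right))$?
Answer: $257677868$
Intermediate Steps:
$f{\left(M,s \right)} = -23 + \frac{M}{3}$ ($f{\left(M,s \right)} = \frac{M - 69}{3} = \frac{-69 + M}{3} = -23 + \frac{M}{3}$)
$- (27682 - \left(-25086 + 7356\right) \left(-14487 + f{\left(-75,-10 \right)}\right)) = - (27682 - \left(-25086 + 7356\right) \left(-14487 + \left(-23 + \frac{1}{3} \left(-75\right)\right)\right)) = - (27682 - - 17730 \left(-14487 - 48\right)) = - (27682 - \left(-17730\right) \left(-14535\right)) = - (27682 - 257705550) = \left(-1\right) \left(-257677868\right) = 257677868$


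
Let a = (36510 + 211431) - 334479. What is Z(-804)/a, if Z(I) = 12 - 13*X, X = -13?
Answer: -181/86538 ≈ -0.0020916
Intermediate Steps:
a = -86538 (a = 247941 - 334479 = -86538)
Z(I) = 181 (Z(I) = 12 - 13*(-13) = 12 + 169 = 181)
Z(-804)/a = 181/(-86538) = 181*(-1/86538) = -181/86538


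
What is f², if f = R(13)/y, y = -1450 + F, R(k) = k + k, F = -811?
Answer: 676/5112121 ≈ 0.00013223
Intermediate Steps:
R(k) = 2*k
y = -2261 (y = -1450 - 811 = -2261)
f = -26/2261 (f = (2*13)/(-2261) = 26*(-1/2261) = -26/2261 ≈ -0.011499)
f² = (-26/2261)² = 676/5112121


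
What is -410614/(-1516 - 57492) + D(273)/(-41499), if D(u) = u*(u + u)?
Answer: 458025329/136042944 ≈ 3.3668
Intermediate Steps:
D(u) = 2*u² (D(u) = u*(2*u) = 2*u²)
-410614/(-1516 - 57492) + D(273)/(-41499) = -410614/(-1516 - 57492) + (2*273²)/(-41499) = -410614/(-59008) + (2*74529)*(-1/41499) = -410614*(-1/59008) + 149058*(-1/41499) = 205307/29504 - 16562/4611 = 458025329/136042944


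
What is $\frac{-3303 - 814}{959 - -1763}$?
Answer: $- \frac{4117}{2722} \approx -1.5125$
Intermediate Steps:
$\frac{-3303 - 814}{959 - -1763} = \frac{-3303 - 814}{959 + 1763} = - \frac{4117}{2722}$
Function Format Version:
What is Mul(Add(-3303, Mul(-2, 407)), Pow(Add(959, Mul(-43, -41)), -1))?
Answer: Rational(-4117, 2722) ≈ -1.5125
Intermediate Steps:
Mul(Add(-3303, Mul(-2, 407)), Pow(Add(959, Mul(-43, -41)), -1)) = Mul(Add(-3303, -814), Pow(Add(959, 1763), -1)) = Mul(-4117, Pow(2722, -1)) = Mul(-4117, Rational(1, 2722)) = Rational(-4117, 2722)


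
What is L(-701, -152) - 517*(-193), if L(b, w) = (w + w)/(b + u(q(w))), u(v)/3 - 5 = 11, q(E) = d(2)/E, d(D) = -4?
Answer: 65157297/653 ≈ 99782.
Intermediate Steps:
q(E) = -4/E
u(v) = 48 (u(v) = 15 + 3*11 = 15 + 33 = 48)
L(b, w) = 2*w/(48 + b) (L(b, w) = (w + w)/(b + 48) = (2*w)/(48 + b) = 2*w/(48 + b))
L(-701, -152) - 517*(-193) = 2*(-152)/(48 - 701) - 517*(-193) = 2*(-152)/(-653) + 99781 = 2*(-152)*(-1/653) + 99781 = 304/653 + 99781 = 65157297/653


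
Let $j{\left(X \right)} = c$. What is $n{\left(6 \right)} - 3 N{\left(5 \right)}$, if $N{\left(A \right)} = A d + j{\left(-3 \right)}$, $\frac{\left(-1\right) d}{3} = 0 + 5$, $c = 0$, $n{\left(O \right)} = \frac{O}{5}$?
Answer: $\frac{1131}{5} \approx 226.2$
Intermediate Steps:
$n{\left(O \right)} = \frac{O}{5}$ ($n{\left(O \right)} = O \frac{1}{5} = \frac{O}{5}$)
$j{\left(X \right)} = 0$
$d = -15$ ($d = - 3 \left(0 + 5\right) = \left(-3\right) 5 = -15$)
$N{\left(A \right)} = - 15 A$ ($N{\left(A \right)} = A \left(-15\right) + 0 = - 15 A + 0 = - 15 A$)
$n{\left(6 \right)} - 3 N{\left(5 \right)} = \frac{1}{5} \cdot 6 - 3 \left(\left(-15\right) 5\right) = \frac{6}{5} - -225 = \frac{6}{5} + 225 = \frac{1131}{5}$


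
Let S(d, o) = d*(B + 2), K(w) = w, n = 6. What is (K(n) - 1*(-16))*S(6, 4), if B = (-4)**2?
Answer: 2376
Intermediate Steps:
B = 16
S(d, o) = 18*d (S(d, o) = d*(16 + 2) = d*18 = 18*d)
(K(n) - 1*(-16))*S(6, 4) = (6 - 1*(-16))*(18*6) = (6 + 16)*108 = 22*108 = 2376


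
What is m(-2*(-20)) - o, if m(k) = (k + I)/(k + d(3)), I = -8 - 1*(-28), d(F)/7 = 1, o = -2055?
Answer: 96645/47 ≈ 2056.3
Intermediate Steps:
d(F) = 7 (d(F) = 7*1 = 7)
I = 20 (I = -8 + 28 = 20)
m(k) = (20 + k)/(7 + k) (m(k) = (k + 20)/(k + 7) = (20 + k)/(7 + k))
m(-2*(-20)) - o = (20 - 2*(-20))/(7 - 2*(-20)) - 1*(-2055) = (20 + 40)/(7 + 40) + 2055 = 60/47 + 2055 = 96645/47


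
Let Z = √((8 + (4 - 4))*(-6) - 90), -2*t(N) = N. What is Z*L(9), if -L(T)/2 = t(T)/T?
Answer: I*√138 ≈ 11.747*I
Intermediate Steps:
t(N) = -N/2
L(T) = 1 (L(T) = -2*(-T/2)/T = -2*(-½) = 1)
Z = I*√138 (Z = √((8 + 0)*(-6) - 90) = √(8*(-6) - 90) = √(-48 - 90) = √(-138) = I*√138 ≈ 11.747*I)
Z*L(9) = (I*√138)*1 = I*√138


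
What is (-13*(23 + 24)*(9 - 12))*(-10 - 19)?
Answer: -53157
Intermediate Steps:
(-13*(23 + 24)*(9 - 12))*(-10 - 19) = -611*(-3)*(-29) = -13*(-141)*(-29) = 1833*(-29) = -53157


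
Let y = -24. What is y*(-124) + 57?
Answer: 3033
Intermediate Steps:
y*(-124) + 57 = -24*(-124) + 57 = 2976 + 57 = 3033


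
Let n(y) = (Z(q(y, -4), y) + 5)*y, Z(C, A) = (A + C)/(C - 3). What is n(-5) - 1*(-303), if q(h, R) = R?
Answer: 1901/7 ≈ 271.57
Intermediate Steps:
Z(C, A) = (A + C)/(-3 + C)
n(y) = y*(39/7 - y/7) (n(y) = ((y - 4)/(-3 - 4) + 5)*y = ((-4 + y)/(-7) + 5)*y = (-(-4 + y)/7 + 5)*y = ((4/7 - y/7) + 5)*y = (39/7 - y/7)*y = y*(39/7 - y/7))
n(-5) - 1*(-303) = (1/7)*(-5)*(39 - 1*(-5)) - 1*(-303) = (1/7)*(-5)*(39 + 5) + 303 = (1/7)*(-5)*44 + 303 = -220/7 + 303 = 1901/7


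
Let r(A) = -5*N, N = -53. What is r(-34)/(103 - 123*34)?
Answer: -265/4079 ≈ -0.064967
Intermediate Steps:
r(A) = 265 (r(A) = -5*(-53) = 265)
r(-34)/(103 - 123*34) = 265/(103 - 123*34) = 265/(103 - 4182) = 265/(-4079) = 265*(-1/4079) = -265/4079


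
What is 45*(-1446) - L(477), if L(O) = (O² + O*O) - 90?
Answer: -520038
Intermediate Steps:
L(O) = -90 + 2*O² (L(O) = (O² + O²) - 90 = 2*O² - 90 = -90 + 2*O²)
45*(-1446) - L(477) = 45*(-1446) - (-90 + 2*477²) = -65070 - (-90 + 2*227529) = -65070 - (-90 + 455058) = -65070 - 1*454968 = -65070 - 454968 = -520038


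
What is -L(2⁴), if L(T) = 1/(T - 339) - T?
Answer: 5169/323 ≈ 16.003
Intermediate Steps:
L(T) = 1/(-339 + T) - T
-L(2⁴) = -(1 - (2⁴)² + 339*2⁴)/(-339 + 2⁴) = -(1 - 1*16² + 339*16)/(-339 + 16) = -(1 - 1*256 + 5424)/(-323) = -(-1)*(1 - 256 + 5424)/323 = -(-1)*5169/323 = -1*(-5169/323) = 5169/323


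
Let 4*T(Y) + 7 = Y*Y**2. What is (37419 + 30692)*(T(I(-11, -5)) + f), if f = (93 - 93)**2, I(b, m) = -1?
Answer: -136222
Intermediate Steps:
f = 0 (f = 0**2 = 0)
T(Y) = -7/4 + Y**3/4 (T(Y) = -7/4 + (Y*Y**2)/4 = -7/4 + Y**3/4)
(37419 + 30692)*(T(I(-11, -5)) + f) = (37419 + 30692)*((-7/4 + (1/4)*(-1)**3) + 0) = 68111*((-7/4 + (1/4)*(-1)) + 0) = 68111*((-7/4 - 1/4) + 0) = 68111*(-2 + 0) = 68111*(-2) = -136222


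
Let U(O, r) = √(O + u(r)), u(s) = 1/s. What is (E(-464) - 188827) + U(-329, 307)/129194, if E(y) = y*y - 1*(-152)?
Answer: 26621 + I*√31007614/39662558 ≈ 26621.0 + 0.0001404*I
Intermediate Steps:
U(O, r) = √(O + 1/r)
E(y) = 152 + y² (E(y) = y² + 152 = 152 + y²)
(E(-464) - 188827) + U(-329, 307)/129194 = ((152 + (-464)²) - 188827) + √(-329 + 1/307)/129194 = ((152 + 215296) - 188827) + √(-329 + 1/307)*(1/129194) = (215448 - 188827) + √(-101002/307)*(1/129194) = 26621 + (I*√31007614/307)*(1/129194) = 26621 + I*√31007614/39662558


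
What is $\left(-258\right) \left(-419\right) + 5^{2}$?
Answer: $108127$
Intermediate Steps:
$\left(-258\right) \left(-419\right) + 5^{2} = 108102 + 25 = 108127$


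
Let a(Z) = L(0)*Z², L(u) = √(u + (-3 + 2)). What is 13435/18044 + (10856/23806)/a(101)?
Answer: 13435/18044 - 5428*I/121422503 ≈ 0.74457 - 4.4703e-5*I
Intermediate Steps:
L(u) = √(-1 + u) (L(u) = √(u - 1) = √(-1 + u))
a(Z) = I*Z² (a(Z) = √(-1 + 0)*Z² = √(-1)*Z² = I*Z²)
13435/18044 + (10856/23806)/a(101) = 13435/18044 + (10856/23806)/((I*101²)) = 13435*(1/18044) + (10856*(1/23806))/((I*10201)) = 13435/18044 + 5428/(11903*((10201*I))) = 13435/18044 + 5428*(-I/10201)/11903 = 13435/18044 - 5428*I/121422503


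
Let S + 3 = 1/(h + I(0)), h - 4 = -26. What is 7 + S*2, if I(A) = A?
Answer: 10/11 ≈ 0.90909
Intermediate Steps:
h = -22 (h = 4 - 26 = -22)
S = -67/22 (S = -3 + 1/(-22 + 0) = -3 + 1/(-22) = -3 - 1/22 = -67/22 ≈ -3.0455)
7 + S*2 = 7 - 67/22*2 = 7 - 67/11 = 10/11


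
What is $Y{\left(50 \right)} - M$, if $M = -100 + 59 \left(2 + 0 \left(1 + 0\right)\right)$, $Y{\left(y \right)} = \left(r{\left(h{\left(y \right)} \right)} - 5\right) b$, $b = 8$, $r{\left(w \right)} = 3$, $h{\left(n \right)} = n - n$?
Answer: $-34$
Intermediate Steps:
$h{\left(n \right)} = 0$
$Y{\left(y \right)} = -16$ ($Y{\left(y \right)} = \left(3 - 5\right) 8 = \left(-2\right) 8 = -16$)
$M = 18$ ($M = -100 + 59 \left(2 + 0 \cdot 1\right) = -100 + 59 \left(2 + 0\right) = -100 + 59 \cdot 2 = -100 + 118 = 18$)
$Y{\left(50 \right)} - M = -16 - 18 = -34$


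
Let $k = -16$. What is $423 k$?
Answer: $-6768$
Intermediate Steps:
$423 k = 423 \left(-16\right) = -6768$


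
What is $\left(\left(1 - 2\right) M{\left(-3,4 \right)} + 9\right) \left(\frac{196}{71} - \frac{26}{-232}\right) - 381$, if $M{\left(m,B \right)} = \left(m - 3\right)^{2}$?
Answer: $- \frac{3776709}{8236} \approx -458.56$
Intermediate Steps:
$M{\left(m,B \right)} = \left(-3 + m\right)^{2}$
$\left(\left(1 - 2\right) M{\left(-3,4 \right)} + 9\right) \left(\frac{196}{71} - \frac{26}{-232}\right) - 381 = \left(\left(1 - 2\right) \left(-3 - 3\right)^{2} + 9\right) \left(\frac{196}{71} - \frac{26}{-232}\right) - 381 = \left(- \left(-6\right)^{2} + 9\right) \left(196 \cdot \frac{1}{71} - - \frac{13}{116}\right) - 381 = \left(\left(-1\right) 36 + 9\right) \left(\frac{196}{71} + \frac{13}{116}\right) - 381 = \left(-36 + 9\right) \frac{23659}{8236} - 381 = \left(-27\right) \frac{23659}{8236} - 381 = - \frac{638793}{8236} - 381 = - \frac{3776709}{8236}$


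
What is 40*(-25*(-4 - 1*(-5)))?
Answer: -1000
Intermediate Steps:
40*(-25*(-4 - 1*(-5))) = 40*(-25*(-4 + 5)) = 40*(-25*1) = 40*(-25) = -1000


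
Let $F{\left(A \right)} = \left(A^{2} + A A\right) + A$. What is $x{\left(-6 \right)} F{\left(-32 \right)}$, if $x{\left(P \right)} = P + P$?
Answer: $-24192$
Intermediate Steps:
$F{\left(A \right)} = A + 2 A^{2}$ ($F{\left(A \right)} = \left(A^{2} + A^{2}\right) + A = 2 A^{2} + A = A + 2 A^{2}$)
$x{\left(P \right)} = 2 P$
$x{\left(-6 \right)} F{\left(-32 \right)} = 2 \left(-6\right) \left(- 32 \left(1 + 2 \left(-32\right)\right)\right) = - 12 \left(- 32 \left(1 - 64\right)\right) = - 12 \left(\left(-32\right) \left(-63\right)\right) = \left(-12\right) 2016 = -24192$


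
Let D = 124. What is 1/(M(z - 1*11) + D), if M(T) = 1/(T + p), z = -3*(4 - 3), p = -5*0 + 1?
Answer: 13/1611 ≈ 0.0080695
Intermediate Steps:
p = 1 (p = 0 + 1 = 1)
z = -3 (z = -3*1 = -3)
M(T) = 1/(1 + T) (M(T) = 1/(T + 1) = 1/(1 + T))
1/(M(z - 1*11) + D) = 1/(1/(1 + (-3 - 1*11)) + 124) = 1/(1/(1 + (-3 - 11)) + 124) = 1/(1/(1 - 14) + 124) = 1/(1/(-13) + 124) = 1/(-1/13 + 124) = 1/(1611/13) = 13/1611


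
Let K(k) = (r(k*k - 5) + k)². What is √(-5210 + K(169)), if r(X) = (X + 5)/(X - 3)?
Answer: √19313914199434/28553 ≈ 153.92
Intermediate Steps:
r(X) = (5 + X)/(-3 + X)
K(k) = (k + k²/(-8 + k²))² (K(k) = ((5 + (k*k - 5))/(-3 + (k*k - 5)) + k)² = ((5 + (k² - 5))/(-3 + (k² - 5)) + k)² = ((5 + (-5 + k²))/(-3 + (-5 + k²)) + k)² = (k²/(-8 + k²) + k)² = (k + k²/(-8 + k²))²)
√(-5210 + K(169)) = √(-5210 + 169²*(-8 + 169 + 169²)²/(-8 + 169²)²) = √(-5210 + 28561*(-8 + 169 + 28561)²/(-8 + 28561)²) = √(-5210 + 28561*28722²/28553²) = √(-5210 + 28561*(1/815273809)*824953284) = √(-5210 + 23561490744324/815273809) = √(19313914199434/815273809) = √19313914199434/28553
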